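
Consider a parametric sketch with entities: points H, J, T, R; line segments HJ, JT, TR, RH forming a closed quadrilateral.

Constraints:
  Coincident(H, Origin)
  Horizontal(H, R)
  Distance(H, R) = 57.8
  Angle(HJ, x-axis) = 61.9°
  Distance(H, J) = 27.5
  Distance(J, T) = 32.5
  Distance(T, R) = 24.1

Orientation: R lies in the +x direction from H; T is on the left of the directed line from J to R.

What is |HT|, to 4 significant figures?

49.70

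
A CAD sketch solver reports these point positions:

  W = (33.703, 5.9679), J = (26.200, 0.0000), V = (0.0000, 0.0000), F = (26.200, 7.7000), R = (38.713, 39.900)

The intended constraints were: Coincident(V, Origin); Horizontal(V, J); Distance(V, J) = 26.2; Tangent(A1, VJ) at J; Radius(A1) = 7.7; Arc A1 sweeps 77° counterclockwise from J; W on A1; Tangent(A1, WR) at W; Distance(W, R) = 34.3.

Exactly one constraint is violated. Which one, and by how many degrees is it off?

Tangent(A1, WR) at W — off by 4.60°.

V = (0.00, 0.00) ✓; V.y = 0.00, J.y = 0.00 ✓; |VJ| = 26.20 ✓; ∠(FJ, JV) = 90.00° ✓; |FJ| = 7.700 ✓; bearing(F→W) − bearing(F→J) = 77.00° ✓; |FW| = 7.700 ✓; ∠(FW, WR) = 85.40° ✗; |WR| = 34.30 ✓.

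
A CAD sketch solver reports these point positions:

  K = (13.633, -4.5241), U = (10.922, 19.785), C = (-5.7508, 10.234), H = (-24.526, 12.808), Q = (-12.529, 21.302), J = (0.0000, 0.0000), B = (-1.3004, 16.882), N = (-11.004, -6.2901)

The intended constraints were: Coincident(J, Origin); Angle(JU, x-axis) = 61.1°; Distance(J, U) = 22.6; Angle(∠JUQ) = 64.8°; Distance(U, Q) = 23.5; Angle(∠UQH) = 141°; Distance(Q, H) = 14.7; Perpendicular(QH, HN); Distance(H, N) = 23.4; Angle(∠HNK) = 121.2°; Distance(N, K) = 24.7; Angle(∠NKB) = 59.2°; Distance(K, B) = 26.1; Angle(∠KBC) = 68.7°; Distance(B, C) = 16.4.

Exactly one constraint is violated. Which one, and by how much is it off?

Distance(B, C) = 16.4 — off by 8.40.

J = (0.00, 0.00) ✓; JU at 61.10° ✓; |JU| = 22.60 ✓; ∠JUQ = 64.80° ✓; |UQ| = 23.50 ✓; ∠UQH = 141.0° ✓; |QH| = 14.70 ✓; ∠(QH, HN) = 90.00° ✓; |HN| = 23.40 ✓; ∠HNK = 121.2° ✓; |NK| = 24.70 ✓; ∠NKB = 59.20° ✓; |KB| = 26.10 ✓; ∠KBC = 68.70° ✓; |BC| = 8.000 ✗.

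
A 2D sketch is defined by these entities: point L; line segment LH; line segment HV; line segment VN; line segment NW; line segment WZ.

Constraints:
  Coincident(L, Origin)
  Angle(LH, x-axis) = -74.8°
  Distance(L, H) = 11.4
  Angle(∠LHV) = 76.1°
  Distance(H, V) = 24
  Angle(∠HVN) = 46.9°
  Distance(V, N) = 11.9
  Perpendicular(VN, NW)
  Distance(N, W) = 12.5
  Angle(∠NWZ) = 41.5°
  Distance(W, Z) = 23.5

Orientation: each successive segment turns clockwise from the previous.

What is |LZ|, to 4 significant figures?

29.35

VN ⟂ NW, so NW runs at -41.80°; with |NW| = 12.5, W = (-3.755, -11.01). ∠NWZ = 41.5° gives WZ at 179.7° from the x-axis; with |WZ| = 23.5, Z = (-27.25, -10.88). Then |LZ| = |Z − L| = 29.35.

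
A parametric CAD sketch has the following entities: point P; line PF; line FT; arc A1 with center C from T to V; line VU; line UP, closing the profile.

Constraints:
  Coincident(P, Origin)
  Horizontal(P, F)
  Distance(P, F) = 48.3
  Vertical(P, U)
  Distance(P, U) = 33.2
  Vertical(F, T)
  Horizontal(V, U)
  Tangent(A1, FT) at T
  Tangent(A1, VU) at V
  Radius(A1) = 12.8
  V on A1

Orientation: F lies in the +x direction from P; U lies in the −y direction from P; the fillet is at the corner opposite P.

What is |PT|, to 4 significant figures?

52.43

P is at the origin; P and F share the same y with |PF| = 48.3 and F on the +x side, so F = (48.30, 0.000). P and U share the same x with |PU| = 33.2 and U on the −y side, so U = (0.000, -33.20). The virtual corner opposite P is at (48.30, -33.20). Tangency of A1 to FT means the radius CT is perpendicular to FT and since A1 is tangent to VU there, CV ⟂ VU, with radius 12.8, so the center C sits 12.8 in from both sides at C = (35.50, -20.40). That places the tangent points at T = (48.30, -20.40) on FT and V = (35.50, -33.20) on VU. Then |PT| = |T − P| = 52.43.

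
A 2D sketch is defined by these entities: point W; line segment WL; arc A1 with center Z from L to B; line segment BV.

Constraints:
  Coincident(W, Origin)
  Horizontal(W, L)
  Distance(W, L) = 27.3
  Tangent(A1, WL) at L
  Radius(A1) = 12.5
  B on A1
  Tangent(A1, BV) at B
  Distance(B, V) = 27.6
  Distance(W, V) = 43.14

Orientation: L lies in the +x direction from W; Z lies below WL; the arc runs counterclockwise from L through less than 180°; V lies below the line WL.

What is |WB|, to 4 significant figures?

19.53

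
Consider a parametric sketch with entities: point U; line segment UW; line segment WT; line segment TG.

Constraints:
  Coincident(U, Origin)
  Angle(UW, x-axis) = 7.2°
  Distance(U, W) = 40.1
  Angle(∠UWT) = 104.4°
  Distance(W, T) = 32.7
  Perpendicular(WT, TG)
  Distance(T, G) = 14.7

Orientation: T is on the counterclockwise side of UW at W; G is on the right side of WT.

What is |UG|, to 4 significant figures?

68.47

∠UWT = 104.4°, so WT runs at 7.2° + (180° − 104.4°) = 82.80° from the x-axis; with |WT| = 32.7, T = W + 32.7·(cos 82.80°, sin 82.80°) = (43.88, 37.47). The perpendicularity gives TG at right angles to WT; with |TG| = 14.7 on the right of WT, G = T + 14.7·(0.9921, -0.1253) = (58.47, 35.63). Then |UG| = |G − U| = 68.47.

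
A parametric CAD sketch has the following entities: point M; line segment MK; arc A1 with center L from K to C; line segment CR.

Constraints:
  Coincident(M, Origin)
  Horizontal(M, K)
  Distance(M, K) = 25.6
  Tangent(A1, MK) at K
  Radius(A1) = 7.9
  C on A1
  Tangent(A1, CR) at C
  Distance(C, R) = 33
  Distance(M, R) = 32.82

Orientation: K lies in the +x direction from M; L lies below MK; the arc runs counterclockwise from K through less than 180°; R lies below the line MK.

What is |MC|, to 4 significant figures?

19.15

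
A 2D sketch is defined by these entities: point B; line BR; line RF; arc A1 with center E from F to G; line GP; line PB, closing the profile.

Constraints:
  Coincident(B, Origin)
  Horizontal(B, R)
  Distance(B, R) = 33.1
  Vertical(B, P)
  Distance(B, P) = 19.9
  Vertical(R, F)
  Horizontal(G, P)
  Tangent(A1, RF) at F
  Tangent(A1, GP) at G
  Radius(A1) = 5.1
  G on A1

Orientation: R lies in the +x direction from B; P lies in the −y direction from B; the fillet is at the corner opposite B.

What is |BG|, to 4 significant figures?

34.35

B is at the origin; BR is horizontal with |BR| = 33.1 and R on the +x side, so R = (33.10, 0.000). B and P share the same x with |BP| = 19.9 and P on the −y side, so P = (0.000, -19.90). The virtual corner opposite B is at (33.10, -19.90). Since A1 is tangent to RF there, EF ⟂ RF and tangency of A1 to GP means the radius EG is perpendicular to GP, with radius 5.1, so the center E sits 5.1 in from both sides at E = (28.00, -14.80). That places the tangent points at F = (33.10, -14.80) on RF and G = (28.00, -19.90) on GP. Then |BG| = |G − B| = 34.35.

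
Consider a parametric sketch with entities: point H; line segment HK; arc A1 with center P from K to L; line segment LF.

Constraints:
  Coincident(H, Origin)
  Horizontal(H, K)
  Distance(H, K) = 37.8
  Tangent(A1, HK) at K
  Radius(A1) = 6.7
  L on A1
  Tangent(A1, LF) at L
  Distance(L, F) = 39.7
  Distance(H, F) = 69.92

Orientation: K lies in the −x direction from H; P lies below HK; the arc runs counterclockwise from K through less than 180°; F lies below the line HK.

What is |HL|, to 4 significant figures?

44.51

Checks: |PL| = 6.700 ✓; ∠(PL, LF) = 90.00° ✓; |LF| = 39.70 ✓; |HF| = 69.92 ✓.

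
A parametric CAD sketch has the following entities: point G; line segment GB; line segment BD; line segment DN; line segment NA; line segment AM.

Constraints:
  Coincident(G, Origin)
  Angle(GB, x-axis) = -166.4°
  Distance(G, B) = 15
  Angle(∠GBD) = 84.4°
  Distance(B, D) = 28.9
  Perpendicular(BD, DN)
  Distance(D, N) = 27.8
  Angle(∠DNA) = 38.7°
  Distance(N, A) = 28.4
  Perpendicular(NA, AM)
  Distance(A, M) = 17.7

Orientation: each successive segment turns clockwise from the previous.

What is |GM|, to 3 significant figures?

31.1

G is at the origin; GB runs at -166.4° with length 15.0, so B = (-14.6, -3.53). ∠GBD = 84.4° gives BD at 98.0° from the x-axis; with |BD| = 28.9, D = (-18.6, 25.1). BD is perpendicular to DN, so DN runs at 8.00°; with |DN| = 27.8, N = (8.93, 29.0). ∠DNA = 38.7° gives NA at -133° from the x-axis; with |NA| = 28.4, A = (-10.5, 8.29). NA is perpendicular to AM, so AM runs at 137°; with |AM| = 17.7, M = (-23.4, 20.4). Then |GM| = |M − G| = 31.1.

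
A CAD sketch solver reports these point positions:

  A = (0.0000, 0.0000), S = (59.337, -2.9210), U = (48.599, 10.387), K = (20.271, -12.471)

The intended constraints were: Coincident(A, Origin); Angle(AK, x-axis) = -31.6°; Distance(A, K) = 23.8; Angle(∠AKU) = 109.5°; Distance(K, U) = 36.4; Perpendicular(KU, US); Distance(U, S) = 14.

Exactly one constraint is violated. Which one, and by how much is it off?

Distance(U, S) = 14 — off by 3.10.

A = (0.00, 0.00) ✓; AK at -31.60° ✓; |AK| = 23.80 ✓; ∠AKU = 109.5° ✓; |KU| = 36.40 ✓; ∠(KU, US) = 90.00° ✓; |US| = 17.10 ✗.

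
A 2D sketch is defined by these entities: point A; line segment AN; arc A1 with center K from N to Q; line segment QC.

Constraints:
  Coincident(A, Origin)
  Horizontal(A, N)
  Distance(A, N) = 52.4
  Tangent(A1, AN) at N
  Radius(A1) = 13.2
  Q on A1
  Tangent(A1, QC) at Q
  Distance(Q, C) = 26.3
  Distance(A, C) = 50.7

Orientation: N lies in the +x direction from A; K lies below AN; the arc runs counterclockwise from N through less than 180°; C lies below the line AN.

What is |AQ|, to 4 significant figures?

40.88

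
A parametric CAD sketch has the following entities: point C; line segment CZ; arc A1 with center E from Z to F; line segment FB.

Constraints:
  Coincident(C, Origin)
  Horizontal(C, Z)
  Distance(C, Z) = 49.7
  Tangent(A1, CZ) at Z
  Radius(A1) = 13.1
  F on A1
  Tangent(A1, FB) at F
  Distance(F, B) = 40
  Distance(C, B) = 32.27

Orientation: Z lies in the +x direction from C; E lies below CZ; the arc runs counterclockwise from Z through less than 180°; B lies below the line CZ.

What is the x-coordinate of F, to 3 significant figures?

40.9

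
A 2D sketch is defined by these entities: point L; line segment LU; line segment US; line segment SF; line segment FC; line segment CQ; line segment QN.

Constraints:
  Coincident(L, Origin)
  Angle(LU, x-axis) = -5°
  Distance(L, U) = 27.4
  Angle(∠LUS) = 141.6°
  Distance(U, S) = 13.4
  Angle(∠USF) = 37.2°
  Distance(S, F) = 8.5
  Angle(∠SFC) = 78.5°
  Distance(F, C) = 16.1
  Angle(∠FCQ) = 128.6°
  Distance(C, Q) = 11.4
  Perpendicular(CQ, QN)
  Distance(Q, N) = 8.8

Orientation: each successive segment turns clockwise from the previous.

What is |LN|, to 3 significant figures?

47.3

∠FCQ = 128.6° gives CQ at 20.9° from the x-axis; with |CQ| = 11.4, Q = (44.1, 8.73). CQ ⟂ QN, so QN runs at -69.1°; with |QN| = 8.8, N = (47.3, 0.507). Then |LN| = |N − L| = 47.3.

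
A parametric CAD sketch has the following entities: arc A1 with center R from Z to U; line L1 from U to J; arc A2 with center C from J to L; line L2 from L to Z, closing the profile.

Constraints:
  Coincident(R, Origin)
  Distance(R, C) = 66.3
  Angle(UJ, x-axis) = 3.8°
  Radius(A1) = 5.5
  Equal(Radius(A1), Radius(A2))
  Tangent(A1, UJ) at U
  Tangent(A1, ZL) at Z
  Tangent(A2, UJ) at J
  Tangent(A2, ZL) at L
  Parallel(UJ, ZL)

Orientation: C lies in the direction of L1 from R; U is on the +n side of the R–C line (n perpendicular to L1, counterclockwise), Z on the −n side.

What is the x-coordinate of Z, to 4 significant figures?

0.3645

R is at the origin and C lies 66.3 along u from R, so C = 66.3·u = (66.15, 4.394). Tangency of A1 to both parallel lines with radius 5.5 puts U and Z at R ± 5.5·n: U = (-0.3645, 5.488), Z = (0.3645, -5.488). So Z.x = 0.3645.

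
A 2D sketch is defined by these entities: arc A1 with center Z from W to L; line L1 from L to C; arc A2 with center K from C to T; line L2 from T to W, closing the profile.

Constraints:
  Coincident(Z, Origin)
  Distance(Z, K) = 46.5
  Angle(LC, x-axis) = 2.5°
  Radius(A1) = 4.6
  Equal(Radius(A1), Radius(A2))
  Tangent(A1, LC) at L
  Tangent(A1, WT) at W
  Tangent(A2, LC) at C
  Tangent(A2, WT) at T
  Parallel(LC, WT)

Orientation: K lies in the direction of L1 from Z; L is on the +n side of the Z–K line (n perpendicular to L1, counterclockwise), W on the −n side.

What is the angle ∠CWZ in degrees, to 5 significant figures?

78.809°

The slot axis is L1's direction at 2.5°, so u = (cos 2.5°, sin 2.5°) = (0.99905, 0.043619) and n = (−sin 2.5°, cos 2.5°) = (-0.043619, 0.99905). Z is at the origin and K lies 46.5 along u from Z, so K = 46.5·u = (46.456, 2.0283). Tangency of A1 to both parallel lines with radius 4.6 puts L and W at Z ± 4.6·n: L = (-0.20065, 4.5956), W = (0.20065, -4.5956). Equal radii place C and T the same way about K: C = K + 4.6·n = (46.255, 6.6239), T = K − 4.6·n = (46.656, -2.5673). Then cos ∠CWZ = WC·WZ / (|WC||WZ|), giving 78.809°.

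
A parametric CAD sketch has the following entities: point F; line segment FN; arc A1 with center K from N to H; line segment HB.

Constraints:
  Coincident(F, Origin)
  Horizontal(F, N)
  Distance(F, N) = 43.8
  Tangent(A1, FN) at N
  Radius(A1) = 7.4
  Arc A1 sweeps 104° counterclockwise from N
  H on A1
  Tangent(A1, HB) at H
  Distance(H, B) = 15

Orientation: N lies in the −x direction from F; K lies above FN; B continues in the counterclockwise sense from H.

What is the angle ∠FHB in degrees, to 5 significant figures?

118.09°

F is at the origin; F and N share the same y with |FN| = 43.8 and N on the −x side, so N = (-43.800, 0.0000). A1 meets FN tangentially, so KN is at right angles to FN, so K = N + (0, 7.4) = (-43.800, 7.4000). On A1, N sits at bearing -90° from K; a 104° counterclockwise sweep puts H at bearing 14°, so H = K + 7.4·(cos 14°, sin 14°) = (-36.620, 9.1902). A1 meets HB tangentially, so KH is at right angles to HB, so HB runs along (−sin 14°, cos 14°); with |HB| = 15.0, B = (-40.249, 23.745). Then cos ∠FHB = HF·HB / (|HF||HB|), giving 118.09°.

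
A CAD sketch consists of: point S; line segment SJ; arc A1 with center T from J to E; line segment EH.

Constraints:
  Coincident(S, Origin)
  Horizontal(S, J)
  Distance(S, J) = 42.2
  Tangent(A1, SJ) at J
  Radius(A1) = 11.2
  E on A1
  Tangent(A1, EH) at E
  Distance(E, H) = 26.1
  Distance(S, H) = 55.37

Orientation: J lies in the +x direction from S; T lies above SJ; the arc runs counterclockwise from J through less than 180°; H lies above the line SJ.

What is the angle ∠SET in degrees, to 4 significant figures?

11.99°

S is at the origin; SJ is horizontal with |SJ| = 42.2 and J on the +x side, so J = (42.20, 0.000). Tangency of A1 to SJ means the radius TJ is perpendicular to SJ, so T = J + (0, 11.2) = (42.20, 11.20). Since TE ⟂ EH (tangency), |TH| = √(11.2² + 26.1²) = 28.40 regardless of where E sits on A1. So H lies on both circle(S, 55.37) and circle(T, 28.40); the above-SJ intersection is H = (38.89, 39.41). E is the foot of the tangent from H: E = (51.91, 16.78).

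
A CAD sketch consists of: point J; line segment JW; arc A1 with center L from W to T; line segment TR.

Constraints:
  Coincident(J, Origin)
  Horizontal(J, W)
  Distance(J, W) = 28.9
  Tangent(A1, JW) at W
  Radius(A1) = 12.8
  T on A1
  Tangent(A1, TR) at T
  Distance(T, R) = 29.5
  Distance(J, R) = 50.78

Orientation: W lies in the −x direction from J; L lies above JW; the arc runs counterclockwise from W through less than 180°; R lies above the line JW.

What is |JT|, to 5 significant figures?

23.114

Checks: ∠(LW, WJ) = 90.00° ✓; |LW| = 12.80 ✓; |LT| = 12.80 ✓; ∠(LT, TR) = 90.00° ✓; |TR| = 29.50 ✓; |JR| = 50.78 ✓.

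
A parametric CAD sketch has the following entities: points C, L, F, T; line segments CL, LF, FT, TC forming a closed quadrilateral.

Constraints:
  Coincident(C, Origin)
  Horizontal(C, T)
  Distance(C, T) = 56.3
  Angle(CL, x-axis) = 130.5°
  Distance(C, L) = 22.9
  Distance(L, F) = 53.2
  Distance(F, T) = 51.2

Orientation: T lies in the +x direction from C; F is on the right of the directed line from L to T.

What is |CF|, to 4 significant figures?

30.75

C is at the origin; C and T share the same y with |CT| = 56.3 and T in +x, so T = (56.3, 0). CL runs at 130.5° with |CL| = 22.9, so L = (-14.87, 17.41). F is determined by |LF| = 53.2 and |FT| = 51.2 together: it lies at the intersection of circle(L, 53.2) and circle(T, 51.2). With |LT| = 73.27, the foot of the radical line on LT is 38.06 from L and the perpendicular offset is √(53.2² − 38.06²) = 37.17. Taking the right-of-LT solution: F = (13.26, -27.74).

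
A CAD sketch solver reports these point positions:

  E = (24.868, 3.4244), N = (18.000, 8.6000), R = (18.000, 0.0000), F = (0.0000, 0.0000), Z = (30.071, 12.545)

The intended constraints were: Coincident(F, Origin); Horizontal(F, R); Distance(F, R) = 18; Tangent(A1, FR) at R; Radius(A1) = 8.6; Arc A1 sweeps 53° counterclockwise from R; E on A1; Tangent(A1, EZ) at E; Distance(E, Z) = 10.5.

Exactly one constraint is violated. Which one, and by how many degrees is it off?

Tangent(A1, EZ) at E — off by 7.30°.

F = (0.00, 0.00) ✓; F.y = 0.00, R.y = 0.00 ✓; |FR| = 18.00 ✓; ∠(NR, RF) = 90.00° ✓; |NR| = 8.600 ✓; bearing(N→E) − bearing(N→R) = 53.00° ✓; |NE| = 8.600 ✓; ∠(NE, EZ) = 82.70° ✗; |EZ| = 10.50 ✓.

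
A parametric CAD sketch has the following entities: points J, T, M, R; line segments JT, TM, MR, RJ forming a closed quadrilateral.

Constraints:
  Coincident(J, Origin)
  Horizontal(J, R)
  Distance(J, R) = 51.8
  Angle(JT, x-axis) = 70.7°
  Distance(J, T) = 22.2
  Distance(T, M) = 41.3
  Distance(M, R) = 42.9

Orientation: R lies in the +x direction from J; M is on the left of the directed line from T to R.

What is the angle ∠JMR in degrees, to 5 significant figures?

57.610°

J is at the origin; J and R share the same y with |JR| = 51.8 and R in +x, so R = (51.8, 0). JT runs at 70.7° with |JT| = 22.2, so T = (7.3374, 20.952). M is determined by |TM| = 41.3 and |MR| = 42.9 together: it lies at the intersection of circle(T, 41.3) and circle(R, 42.9). With |TR| = 49.152, the foot of the radical line on TR is 23.206 from T and the perpendicular offset is √(41.3² − 23.206²) = 34.164. Taking the left-of-TR solution: M = (42.892, 41.965).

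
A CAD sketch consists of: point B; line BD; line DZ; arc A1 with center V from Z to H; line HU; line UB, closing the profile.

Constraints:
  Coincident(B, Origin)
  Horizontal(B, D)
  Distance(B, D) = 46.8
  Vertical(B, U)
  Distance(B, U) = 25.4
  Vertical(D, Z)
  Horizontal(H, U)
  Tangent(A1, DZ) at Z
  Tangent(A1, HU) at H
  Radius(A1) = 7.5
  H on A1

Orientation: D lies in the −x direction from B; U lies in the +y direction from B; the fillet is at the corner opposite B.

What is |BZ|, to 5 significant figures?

50.106

The virtual corner opposite B is at (-46.800, 25.400). Since A1 is tangent to DZ there, VZ ⟂ DZ and A1 meets HU tangentially, so VH is at right angles to HU, with radius 7.5, so the center V sits 7.5 in from both sides at V = (-39.300, 17.900). That places the tangent points at Z = (-46.800, 17.900) on DZ and H = (-39.300, 25.400) on HU. Then |BZ| = |Z − B| = 50.106.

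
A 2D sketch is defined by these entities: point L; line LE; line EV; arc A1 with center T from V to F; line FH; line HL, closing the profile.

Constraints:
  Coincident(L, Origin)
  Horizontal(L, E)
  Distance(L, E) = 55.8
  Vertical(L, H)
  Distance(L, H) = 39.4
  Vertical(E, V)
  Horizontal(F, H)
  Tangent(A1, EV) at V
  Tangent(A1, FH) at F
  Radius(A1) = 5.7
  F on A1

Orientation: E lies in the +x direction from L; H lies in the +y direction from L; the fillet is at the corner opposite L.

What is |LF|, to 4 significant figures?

63.74

L is at the origin; L and E share the same y with |LE| = 55.8 and E on the +x side, so E = (55.80, 0.000). LH is vertical with |LH| = 39.4 and H on the +y side, so H = (0.000, 39.40). The virtual corner opposite L is at (55.80, 39.40). Since A1 is tangent to EV there, TV ⟂ EV and the tangent condition forces TF to be normal to FH, with radius 5.7, so the center T sits 5.7 in from both sides at T = (50.10, 33.70). That places the tangent points at V = (55.80, 33.70) on EV and F = (50.10, 39.40) on FH. Then |LF| = |F − L| = 63.74.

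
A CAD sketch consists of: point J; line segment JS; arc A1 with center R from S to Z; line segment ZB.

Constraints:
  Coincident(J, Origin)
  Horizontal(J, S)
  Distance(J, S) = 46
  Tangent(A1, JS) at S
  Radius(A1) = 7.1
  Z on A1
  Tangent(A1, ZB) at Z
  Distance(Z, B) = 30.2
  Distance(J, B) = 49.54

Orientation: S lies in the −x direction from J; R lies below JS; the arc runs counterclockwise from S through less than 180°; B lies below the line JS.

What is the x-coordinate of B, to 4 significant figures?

-34.24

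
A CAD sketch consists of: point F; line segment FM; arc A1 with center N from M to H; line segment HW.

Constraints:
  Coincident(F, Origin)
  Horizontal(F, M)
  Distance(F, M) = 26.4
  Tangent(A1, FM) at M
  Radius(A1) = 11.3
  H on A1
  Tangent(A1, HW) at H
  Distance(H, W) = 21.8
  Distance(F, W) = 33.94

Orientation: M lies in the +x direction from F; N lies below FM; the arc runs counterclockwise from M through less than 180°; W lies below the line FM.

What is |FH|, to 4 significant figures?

18.14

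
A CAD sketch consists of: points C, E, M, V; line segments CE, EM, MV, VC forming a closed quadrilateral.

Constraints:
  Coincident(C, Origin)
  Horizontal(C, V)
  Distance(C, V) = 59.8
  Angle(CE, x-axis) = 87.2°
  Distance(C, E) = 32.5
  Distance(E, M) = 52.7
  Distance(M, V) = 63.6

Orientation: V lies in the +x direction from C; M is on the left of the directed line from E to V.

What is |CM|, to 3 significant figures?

76.7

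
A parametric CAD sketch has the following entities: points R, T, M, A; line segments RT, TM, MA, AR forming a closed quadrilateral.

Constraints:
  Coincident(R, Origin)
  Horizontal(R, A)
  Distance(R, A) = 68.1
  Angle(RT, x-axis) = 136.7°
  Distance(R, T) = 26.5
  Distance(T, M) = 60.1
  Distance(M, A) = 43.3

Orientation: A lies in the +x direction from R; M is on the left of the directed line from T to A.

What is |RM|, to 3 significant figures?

50.7

R is at the origin; RA is horizontal with |RA| = 68.1 and A in +x, so A = (68.1, 0). RT runs at 136.7° with |RT| = 26.5, so T = (-19.3, 18.2). M is determined by |TM| = 60.1 and |MA| = 43.3 together: it lies at the intersection of circle(T, 60.1) and circle(A, 43.3). With |TA| = 89.3, the foot of the radical line on TA is 54.4 from T and the perpendicular offset is √(60.1² − 54.4²) = 25.6. Taking the left-of-TA solution: M = (39.2, 32.2).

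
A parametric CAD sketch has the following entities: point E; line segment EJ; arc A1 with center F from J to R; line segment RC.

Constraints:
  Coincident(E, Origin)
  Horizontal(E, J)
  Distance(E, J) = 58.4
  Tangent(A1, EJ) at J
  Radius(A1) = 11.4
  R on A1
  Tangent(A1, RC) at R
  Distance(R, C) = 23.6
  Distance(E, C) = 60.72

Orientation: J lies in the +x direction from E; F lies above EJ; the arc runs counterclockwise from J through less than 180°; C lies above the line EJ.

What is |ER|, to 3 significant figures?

69.1

E is at the origin; EJ is horizontal with |EJ| = 58.4 and J on the +x side, so J = (58.4, 0.00). The tangent condition forces FJ to be normal to EJ, so F = J + (0, 11.4) = (58.4, 11.4). Since FR ⟂ RC (tangency), |FC| = √(11.4² + 23.6²) = 26.2 regardless of where R sits on A1. So C lies on both circle(E, 60.72) and circle(F, 26.2); the above-EJ intersection is C = (49.0, 35.9). R is the foot of the tangent from C: R = (66.2, 19.7).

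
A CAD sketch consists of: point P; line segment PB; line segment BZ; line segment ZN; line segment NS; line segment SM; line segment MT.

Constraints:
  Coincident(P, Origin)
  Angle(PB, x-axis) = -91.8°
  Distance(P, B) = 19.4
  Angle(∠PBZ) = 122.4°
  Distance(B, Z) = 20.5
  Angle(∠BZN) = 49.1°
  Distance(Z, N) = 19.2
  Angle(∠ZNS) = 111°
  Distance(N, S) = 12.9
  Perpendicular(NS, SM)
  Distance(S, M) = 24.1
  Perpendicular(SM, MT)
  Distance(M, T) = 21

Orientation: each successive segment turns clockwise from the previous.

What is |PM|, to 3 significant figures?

32.3

∠ZNS = 111.0° gives NS at 10.7° from the x-axis; with |NS| = 12.9, S = (-2.15, -8.54). NS is perpendicular to SM, so SM runs at -79.3°; with |SM| = 24.1, M = (2.33, -32.2). Then |PM| = |M − P| = 32.3.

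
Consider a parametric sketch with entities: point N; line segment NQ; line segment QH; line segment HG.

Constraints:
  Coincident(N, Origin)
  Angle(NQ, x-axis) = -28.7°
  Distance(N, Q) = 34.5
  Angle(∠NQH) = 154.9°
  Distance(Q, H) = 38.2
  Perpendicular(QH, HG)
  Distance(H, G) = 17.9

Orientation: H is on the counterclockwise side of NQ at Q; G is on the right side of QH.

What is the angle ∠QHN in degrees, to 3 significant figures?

11.9°

N is at the origin; NQ runs at -28.7° with length 34.5, so Q = 34.5·(cos -28.7°, sin -28.7°) = (30.3, -16.6). ∠NQH = 154.9°, so QH runs at -28.7° + (180° − 154.9°) = -3.60° from the x-axis; with |QH| = 38.2, H = Q + 38.2·(cos -3.60°, sin -3.60°) = (68.4, -19.0). Then cos ∠QHN = HQ·HN / (|HQ||HN|), giving 11.9°.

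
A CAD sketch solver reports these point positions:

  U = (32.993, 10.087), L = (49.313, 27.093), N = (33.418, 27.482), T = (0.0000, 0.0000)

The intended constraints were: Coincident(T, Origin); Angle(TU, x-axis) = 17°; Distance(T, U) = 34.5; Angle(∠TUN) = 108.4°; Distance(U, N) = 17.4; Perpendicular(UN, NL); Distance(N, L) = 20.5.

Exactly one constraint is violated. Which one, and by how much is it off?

Distance(N, L) = 20.5 — off by 4.60.

T = (0.00, 0.00) ✓; TU at 17.00° ✓; |TU| = 34.50 ✓; ∠TUN = 108.4° ✓; |UN| = 17.40 ✓; ∠(UN, NL) = 90.00° ✓; |NL| = 15.90 ✗.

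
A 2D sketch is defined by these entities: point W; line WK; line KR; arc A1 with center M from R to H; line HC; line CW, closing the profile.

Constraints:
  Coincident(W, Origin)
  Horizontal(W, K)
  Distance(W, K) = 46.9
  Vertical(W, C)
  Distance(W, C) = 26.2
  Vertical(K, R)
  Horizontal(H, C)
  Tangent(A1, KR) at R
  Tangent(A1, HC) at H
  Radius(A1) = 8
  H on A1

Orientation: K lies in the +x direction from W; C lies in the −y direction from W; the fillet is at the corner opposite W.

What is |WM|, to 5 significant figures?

42.947

W and C share the same x with |WC| = 26.2 and C on the −y side, so C = (0.0000, -26.200). The virtual corner opposite W is at (46.900, -26.200). Tangency of A1 to KR means the radius MR is perpendicular to KR and since A1 is tangent to HC there, MH ⟂ HC, with radius 8.0, so the center M sits 8.0 in from both sides at M = (38.900, -18.200). Then |WM| = |M − W| = 42.947.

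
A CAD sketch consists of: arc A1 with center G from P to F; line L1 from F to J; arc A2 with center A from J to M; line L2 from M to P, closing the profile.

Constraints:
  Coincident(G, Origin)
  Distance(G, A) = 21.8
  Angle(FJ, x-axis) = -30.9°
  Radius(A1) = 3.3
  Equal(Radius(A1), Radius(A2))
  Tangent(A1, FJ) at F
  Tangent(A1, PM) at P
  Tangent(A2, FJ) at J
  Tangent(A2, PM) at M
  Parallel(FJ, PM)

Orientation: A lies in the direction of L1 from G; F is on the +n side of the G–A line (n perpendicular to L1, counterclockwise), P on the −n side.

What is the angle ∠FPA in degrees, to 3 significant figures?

81.4°

G is at the origin and A lies 21.8 along u from G, so A = 21.8·u = (18.7, -11.2). Tangency of A1 to both parallel lines with radius 3.3 puts F and P at G ± 3.3·n: F = (1.69, 2.83), P = (-1.69, -2.83). Then cos ∠FPA = PF·PA / (|PF||PA|), giving 81.4°.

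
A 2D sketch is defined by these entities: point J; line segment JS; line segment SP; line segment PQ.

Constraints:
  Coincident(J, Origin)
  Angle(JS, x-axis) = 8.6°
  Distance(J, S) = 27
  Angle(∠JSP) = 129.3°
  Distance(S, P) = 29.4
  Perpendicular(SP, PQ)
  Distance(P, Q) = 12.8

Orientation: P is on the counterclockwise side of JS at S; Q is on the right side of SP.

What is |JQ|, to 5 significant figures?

57.425

J is at the origin; JS runs at 8.6° with length 27.0, so S = 27.0·(cos 8.6°, sin 8.6°) = (26.696, 4.0375). ∠JSP = 129.3°, so SP runs at 8.6° + (180° − 129.3°) = 59.300° from the x-axis; with |SP| = 29.4, P = S + 29.4·(cos 59.300°, sin 59.300°) = (41.706, 29.317). The perpendicularity gives PQ at right angles to SP; with |PQ| = 12.8 on the right of SP, Q = P + 12.8·(0.85985, -0.51054) = (52.712, 22.782). Then |JQ| = |Q − J| = 57.425.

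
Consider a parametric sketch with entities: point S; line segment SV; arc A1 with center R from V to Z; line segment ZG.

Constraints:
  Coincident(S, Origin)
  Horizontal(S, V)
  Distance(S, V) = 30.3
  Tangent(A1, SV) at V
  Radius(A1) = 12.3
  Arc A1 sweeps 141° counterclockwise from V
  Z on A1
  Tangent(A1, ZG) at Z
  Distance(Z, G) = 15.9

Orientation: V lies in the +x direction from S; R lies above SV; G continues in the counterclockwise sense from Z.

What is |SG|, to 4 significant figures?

40.93

On A1, V sits at bearing -90° from R; a 141° counterclockwise sweep puts Z at bearing 51°, so Z = R + 12.3·(cos 51°, sin 51°) = (38.04, 21.86). A1 meets ZG tangentially, so RZ is at right angles to ZG, so ZG runs along (−sin 51°, cos 51°); with |ZG| = 15.9, G = (25.68, 31.87). Then |SG| = |G − S| = 40.93.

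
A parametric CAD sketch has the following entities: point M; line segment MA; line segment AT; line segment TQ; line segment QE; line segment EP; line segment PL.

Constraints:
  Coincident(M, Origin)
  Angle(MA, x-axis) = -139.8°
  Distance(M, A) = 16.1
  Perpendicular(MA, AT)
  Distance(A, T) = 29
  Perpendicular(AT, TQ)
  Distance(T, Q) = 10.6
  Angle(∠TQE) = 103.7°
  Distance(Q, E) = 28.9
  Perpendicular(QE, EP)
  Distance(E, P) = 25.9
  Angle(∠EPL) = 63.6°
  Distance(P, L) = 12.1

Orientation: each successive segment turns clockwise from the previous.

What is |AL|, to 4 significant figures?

8.309

M is at the origin; MA runs at -139.8° with length 16.1, so A = (-12.30, -10.39). The perpendicularity gives AT at right angles to MA, so AT runs at 130.2°; with |AT| = 29.0, T = (-31.02, 11.76). AT ⟂ TQ, so TQ runs at 40.20°; with |TQ| = 10.6, Q = (-22.92, 18.60). ∠TQE = 103.7° gives QE at -36.10° from the x-axis; with |QE| = 28.9, E = (0.4318, 1.572). QE ⟂ EP, so EP runs at -126.1°; with |EP| = 25.9, P = (-14.83, -19.35). ∠EPL = 63.6° gives PL at 117.5° from the x-axis; with |PL| = 12.1, L = (-20.42, -8.622). Then |AL| = |L − A| = 8.309.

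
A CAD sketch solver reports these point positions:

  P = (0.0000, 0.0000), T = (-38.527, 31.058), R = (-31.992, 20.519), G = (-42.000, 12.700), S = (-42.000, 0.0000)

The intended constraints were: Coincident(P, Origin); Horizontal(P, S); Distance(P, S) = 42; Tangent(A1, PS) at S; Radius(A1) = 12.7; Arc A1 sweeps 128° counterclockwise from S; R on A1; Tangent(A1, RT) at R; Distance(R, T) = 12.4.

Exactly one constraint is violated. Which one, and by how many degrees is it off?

Tangent(A1, RT) at R — off by 6.20°.

P = (0.00, 0.00) ✓; P.y = 0.00, S.y = 0.00 ✓; |PS| = 42.00 ✓; ∠(GS, SP) = 90.00° ✓; |GS| = 12.70 ✓; bearing(G→R) − bearing(G→S) = 128.0° ✓; |GR| = 12.70 ✓; ∠(GR, RT) = 96.20° ✗; |RT| = 12.40 ✓.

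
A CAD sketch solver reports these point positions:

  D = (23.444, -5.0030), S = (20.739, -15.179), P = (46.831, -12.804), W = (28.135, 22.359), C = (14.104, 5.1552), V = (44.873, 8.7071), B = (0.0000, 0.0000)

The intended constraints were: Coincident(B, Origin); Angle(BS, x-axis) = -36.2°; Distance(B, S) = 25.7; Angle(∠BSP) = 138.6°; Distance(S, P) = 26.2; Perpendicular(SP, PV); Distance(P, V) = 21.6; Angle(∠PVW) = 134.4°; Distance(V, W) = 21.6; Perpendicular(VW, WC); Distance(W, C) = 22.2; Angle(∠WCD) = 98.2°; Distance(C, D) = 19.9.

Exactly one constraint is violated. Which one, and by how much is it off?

Distance(C, D) = 19.9 — off by 6.10.

B = (0.00, 0.00) ✓; BS at -36.20° ✓; |BS| = 25.70 ✓; ∠BSP = 138.6° ✓; |SP| = 26.20 ✓; ∠(SP, PV) = 90.00° ✓; |PV| = 21.60 ✓; ∠PVW = 134.4° ✓; |VW| = 21.60 ✓; ∠(VW, WC) = 90.00° ✓; |WC| = 22.20 ✓; ∠WCD = 98.20° ✓; |CD| = 13.80 ✗.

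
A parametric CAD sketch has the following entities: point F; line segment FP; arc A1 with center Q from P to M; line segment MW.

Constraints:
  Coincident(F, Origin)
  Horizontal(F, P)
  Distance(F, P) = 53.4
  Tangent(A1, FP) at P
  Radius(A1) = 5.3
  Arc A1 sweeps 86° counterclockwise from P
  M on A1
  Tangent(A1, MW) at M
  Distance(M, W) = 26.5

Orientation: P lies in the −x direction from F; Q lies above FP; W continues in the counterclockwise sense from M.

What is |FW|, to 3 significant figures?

55.9

F is at the origin; FP is horizontal with |FP| = 53.4 and P on the −x side, so P = (-53.4, 0.00). The tangent condition forces QP to be normal to FP, so Q = P + (0, 5.3) = (-53.4, 5.30). On A1, P sits at bearing -90° from Q; an 86° counterclockwise sweep puts M at bearing -4°, so M = Q + 5.3·(cos -4°, sin -4°) = (-48.1, 4.93). Tangency of A1 to MW means the radius QM is perpendicular to MW, so MW runs along (−sin -4°, cos -4°); with |MW| = 26.5, W = (-46.3, 31.4). Then |FW| = |W − F| = 55.9.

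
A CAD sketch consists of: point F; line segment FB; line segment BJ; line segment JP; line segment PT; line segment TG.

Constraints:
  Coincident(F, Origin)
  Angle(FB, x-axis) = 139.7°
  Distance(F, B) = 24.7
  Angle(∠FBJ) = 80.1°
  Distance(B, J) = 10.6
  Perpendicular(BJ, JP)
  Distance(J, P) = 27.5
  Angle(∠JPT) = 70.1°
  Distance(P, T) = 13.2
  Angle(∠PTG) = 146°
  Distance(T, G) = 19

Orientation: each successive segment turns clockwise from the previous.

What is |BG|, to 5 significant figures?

15.092

F is at the origin; FB runs at 139.7° with length 24.7, so B = (-18.838, 15.976). ∠FBJ = 80.1° gives BJ at 39.800° from the x-axis; with |BJ| = 10.6, J = (-10.694, 22.761). The perpendicularity gives JP at right angles to BJ, so JP runs at -50.200°; with |JP| = 27.5, P = (6.9089, 1.6331). ∠JPT = 70.1° gives PT at -160.10° from the x-axis; with |PT| = 13.2, T = (-5.5029, -2.8599). ∠PTG = 146.0° gives TG at 165.90° from the x-axis; with |TG| = 19.0, G = (-23.930, 1.7687). Then |BG| = |G − B| = 15.092.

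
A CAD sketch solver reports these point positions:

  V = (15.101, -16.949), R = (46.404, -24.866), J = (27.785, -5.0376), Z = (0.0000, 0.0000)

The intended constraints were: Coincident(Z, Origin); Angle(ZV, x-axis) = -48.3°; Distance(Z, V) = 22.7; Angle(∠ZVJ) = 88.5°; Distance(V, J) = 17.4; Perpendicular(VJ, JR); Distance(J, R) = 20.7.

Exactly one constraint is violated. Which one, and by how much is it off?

Distance(J, R) = 20.7 — off by 6.50.

Z = (0.00, 0.00) ✓; ZV at -48.30° ✓; |ZV| = 22.70 ✓; ∠ZVJ = 88.50° ✓; |VJ| = 17.40 ✓; ∠(VJ, JR) = 90.00° ✓; |JR| = 27.20 ✗.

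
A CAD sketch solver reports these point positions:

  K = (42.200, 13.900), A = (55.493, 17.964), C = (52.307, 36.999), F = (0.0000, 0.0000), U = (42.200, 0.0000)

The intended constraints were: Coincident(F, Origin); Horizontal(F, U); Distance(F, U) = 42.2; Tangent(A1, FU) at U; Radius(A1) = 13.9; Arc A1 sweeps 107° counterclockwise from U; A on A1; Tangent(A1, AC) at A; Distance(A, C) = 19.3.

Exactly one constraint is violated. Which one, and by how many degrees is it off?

Tangent(A1, AC) at A — off by 7.50°.

F = (0.00, 0.00) ✓; F.y = 0.00, U.y = 0.00 ✓; |FU| = 42.20 ✓; ∠(KU, UF) = 90.00° ✓; |KU| = 13.90 ✓; bearing(K→A) − bearing(K→U) = 107.0° ✓; |KA| = 13.90 ✓; ∠(KA, AC) = 97.50° ✗; |AC| = 19.30 ✓.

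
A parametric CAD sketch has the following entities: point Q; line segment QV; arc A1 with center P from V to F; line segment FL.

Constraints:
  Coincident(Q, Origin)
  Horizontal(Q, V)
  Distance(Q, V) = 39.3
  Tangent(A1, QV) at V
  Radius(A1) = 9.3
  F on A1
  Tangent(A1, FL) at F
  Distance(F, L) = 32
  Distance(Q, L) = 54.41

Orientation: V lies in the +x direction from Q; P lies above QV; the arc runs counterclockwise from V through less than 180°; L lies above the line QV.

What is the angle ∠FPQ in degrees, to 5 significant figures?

168.46°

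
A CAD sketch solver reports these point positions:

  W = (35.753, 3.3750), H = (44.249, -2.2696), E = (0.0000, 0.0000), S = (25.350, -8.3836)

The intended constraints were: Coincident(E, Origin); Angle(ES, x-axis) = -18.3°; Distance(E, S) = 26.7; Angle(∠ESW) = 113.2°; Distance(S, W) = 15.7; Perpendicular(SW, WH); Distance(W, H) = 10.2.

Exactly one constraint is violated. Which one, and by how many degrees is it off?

Perpendicular(SW, WH) — off by 7.90°.

E = (0.00, 0.00) ✓; ES at -18.30° ✓; |ES| = 26.70 ✓; ∠ESW = 113.2° ✓; |SW| = 15.70 ✓; ∠(SW, WH) = 82.10° ✗; |WH| = 10.20 ✓.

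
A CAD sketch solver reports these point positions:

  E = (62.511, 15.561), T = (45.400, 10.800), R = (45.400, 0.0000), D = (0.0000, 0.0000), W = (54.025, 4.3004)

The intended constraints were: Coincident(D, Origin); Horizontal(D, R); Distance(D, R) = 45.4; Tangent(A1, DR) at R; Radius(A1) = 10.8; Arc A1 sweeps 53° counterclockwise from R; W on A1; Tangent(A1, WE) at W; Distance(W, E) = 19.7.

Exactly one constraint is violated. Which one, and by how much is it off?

Distance(W, E) = 19.7 — off by 5.60.

D = (0.00, 0.00) ✓; D.y = 0.00, R.y = 0.00 ✓; |DR| = 45.40 ✓; ∠(TR, RD) = 90.00° ✓; |TR| = 10.80 ✓; bearing(T→W) − bearing(T→R) = 53.00° ✓; |TW| = 10.80 ✓; ∠(TW, WE) = 90.00° ✓; |WE| = 14.10 ✗.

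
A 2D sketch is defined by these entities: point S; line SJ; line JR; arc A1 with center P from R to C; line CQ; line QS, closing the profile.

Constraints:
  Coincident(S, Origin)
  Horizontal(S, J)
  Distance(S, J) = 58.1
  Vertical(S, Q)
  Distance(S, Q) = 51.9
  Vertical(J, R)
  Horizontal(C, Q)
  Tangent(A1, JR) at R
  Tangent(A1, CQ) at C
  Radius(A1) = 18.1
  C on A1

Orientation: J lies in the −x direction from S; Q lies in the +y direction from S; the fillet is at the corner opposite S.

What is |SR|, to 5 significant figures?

67.216

S is at the origin; S and J share the same y with |SJ| = 58.1 and J on the −x side, so J = (-58.100, 0.0000). S and Q share the same x with |SQ| = 51.9 and Q on the +y side, so Q = (0.0000, 51.900). The virtual corner opposite S is at (-58.100, 51.900). The tangent condition forces PR to be normal to JR and A1 meets CQ tangentially, so PC is at right angles to CQ, with radius 18.1, so the center P sits 18.1 in from both sides at P = (-40.000, 33.800). That places the tangent points at R = (-58.100, 33.800) on JR and C = (-40.000, 51.900) on CQ. Then |SR| = |R − S| = 67.216.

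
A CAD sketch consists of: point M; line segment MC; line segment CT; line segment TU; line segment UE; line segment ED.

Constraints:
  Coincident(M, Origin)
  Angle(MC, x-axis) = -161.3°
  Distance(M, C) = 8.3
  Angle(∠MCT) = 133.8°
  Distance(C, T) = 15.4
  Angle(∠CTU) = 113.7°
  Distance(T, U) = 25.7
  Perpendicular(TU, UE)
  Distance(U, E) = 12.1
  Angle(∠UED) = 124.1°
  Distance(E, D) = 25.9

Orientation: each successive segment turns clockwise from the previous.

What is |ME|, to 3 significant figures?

30.3

M is at the origin; MC runs at -161.3° with length 8.3, so C = (-7.86, -2.66). ∠MCT = 133.8° gives CT at 152° from the x-axis; with |CT| = 15.4, T = (-21.5, 4.45). ∠CTU = 113.7° gives TU at 86.2° from the x-axis; with |TU| = 25.7, U = (-19.8, 30.1). TU ⟂ UE, so UE runs at -3.80°; with |UE| = 12.1, E = (-7.75, 29.3). Then |ME| = |E − M| = 30.3.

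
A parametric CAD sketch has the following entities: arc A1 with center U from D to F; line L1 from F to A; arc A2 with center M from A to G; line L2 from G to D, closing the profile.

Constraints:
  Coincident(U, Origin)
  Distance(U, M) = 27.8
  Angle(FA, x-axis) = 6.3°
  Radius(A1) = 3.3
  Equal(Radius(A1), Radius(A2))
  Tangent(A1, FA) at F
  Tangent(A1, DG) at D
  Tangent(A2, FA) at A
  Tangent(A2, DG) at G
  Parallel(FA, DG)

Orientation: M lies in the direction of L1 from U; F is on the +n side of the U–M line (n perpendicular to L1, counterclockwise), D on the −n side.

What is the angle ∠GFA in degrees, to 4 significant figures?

13.36°

The slot axis is L1's direction at 6.3°, so u = (cos 6.3°, sin 6.3°) = (0.9940, 0.1097) and n = (−sin 6.3°, cos 6.3°) = (-0.1097, 0.9940). U is at the origin and M lies 27.8 along u from U, so M = 27.8·u = (27.63, 3.051). Tangency of A1 to both parallel lines with radius 3.3 puts F and D at U ± 3.3·n: F = (-0.3621, 3.280), D = (0.3621, -3.280). Equal radii place A and G the same way about M: A = M + 3.3·n = (27.27, 6.331), G = M − 3.3·n = (27.99, -0.2295). Then cos ∠GFA = FG·FA / (|FG||FA|), giving 13.36°.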